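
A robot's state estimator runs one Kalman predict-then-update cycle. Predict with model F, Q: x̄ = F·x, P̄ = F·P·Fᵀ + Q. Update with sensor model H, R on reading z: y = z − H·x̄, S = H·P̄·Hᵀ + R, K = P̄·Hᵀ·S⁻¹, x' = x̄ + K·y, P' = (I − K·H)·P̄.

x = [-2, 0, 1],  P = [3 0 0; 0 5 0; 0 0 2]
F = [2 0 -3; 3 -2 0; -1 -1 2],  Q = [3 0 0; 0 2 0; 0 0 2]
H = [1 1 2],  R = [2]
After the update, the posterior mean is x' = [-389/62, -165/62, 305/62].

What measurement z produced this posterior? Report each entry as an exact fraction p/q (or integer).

z = [1]

x̄ = F·x = [-7, -6, 4]
P̄ = F·P·Fᵀ + Q = [33 18 -18; 18 49 1; -18 1 18]
S = H·P̄·Hᵀ + R = [124]
K = P̄·Hᵀ·S⁻¹ = [15/124; 69/124; 19/124]
x' − x̄ = [45/62, 207/62, 57/62] = K·y
y = (KᵀK)⁻¹·Kᵀ·(x' − x̄) = [6]
z = y + H·x̄ = [6] + [-5] = [1]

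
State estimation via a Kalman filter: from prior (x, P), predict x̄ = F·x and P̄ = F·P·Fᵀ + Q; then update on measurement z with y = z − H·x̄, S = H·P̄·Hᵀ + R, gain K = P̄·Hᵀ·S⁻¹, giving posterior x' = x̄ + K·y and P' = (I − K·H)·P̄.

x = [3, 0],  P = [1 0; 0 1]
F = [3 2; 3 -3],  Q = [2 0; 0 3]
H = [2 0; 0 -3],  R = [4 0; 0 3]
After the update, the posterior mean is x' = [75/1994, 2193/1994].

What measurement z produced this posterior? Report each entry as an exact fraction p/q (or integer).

x̄ = F·x = [9, 9]
P̄ = F·P·Fᵀ + Q = [15 3; 3 21]
S = H·P̄·Hᵀ + R = [64 -18; -18 192]
K = P̄·Hᵀ·S⁻¹ = [933/1994 -3/997; 3/1994 -327/997]
x' − x̄ = [-17871/1994, -15753/1994] = K·y
y = (KᵀK)⁻¹·Kᵀ·(x' − x̄) = [-19, 24]
z = y + H·x̄ = [-19, 24] + [18, -27] = [-1, -3]

z = [-1, -3]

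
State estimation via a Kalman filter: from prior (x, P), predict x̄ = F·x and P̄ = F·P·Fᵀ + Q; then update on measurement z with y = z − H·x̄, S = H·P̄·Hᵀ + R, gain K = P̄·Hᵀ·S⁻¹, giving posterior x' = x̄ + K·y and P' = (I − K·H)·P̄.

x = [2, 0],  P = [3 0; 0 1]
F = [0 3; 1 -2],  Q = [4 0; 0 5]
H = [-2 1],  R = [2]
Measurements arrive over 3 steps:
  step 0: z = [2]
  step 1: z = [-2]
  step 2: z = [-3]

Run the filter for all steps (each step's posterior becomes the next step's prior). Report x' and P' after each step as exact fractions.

step 0: x̄ = F·x = [0, 2]
step 0: P̄ = F·P·Fᵀ + Q = [13 -6; -6 12]
step 0: y = z − H·x̄ = [0]
step 0: S = H·P̄·Hᵀ + R = [90]
step 0: K = P̄·Hᵀ·S⁻¹ = [-16/45; 4/15]
step 0: x' = x̄ + K·y = [0, 2]
step 0: P' = (I − K·H)·P̄ = [73/45 38/15; 38/15 28/5]
step 1: x̄ = F·x = [6, -4]
step 1: P̄ = F·P·Fᵀ + Q = [272/5 -26; -26 170/9]
step 1: y = z − H·x̄ = [14]
step 1: S = H·P̄·Hᵀ + R = [15412/45]
step 1: K = P̄·Hᵀ·S⁻¹ = [-3033/7706; 1595/7706]
step 1: x' = x̄ + K·y = [1887/3853, -4247/3853]
step 1: P' = (I − K·H)·P̄ = [5179/3853 7325/3853; 7325/3853 16245/3853]
step 2: x̄ = F·x = [-12741/3853, 10381/3853]
step 2: P̄ = F·P·Fᵀ + Q = [161617/3853 -75495/3853; -75495/3853 60124/3853]
step 2: y = z − H·x̄ = [-47422/3853]
step 2: S = H·P̄·Hᵀ + R = [1016278/3853]
step 2: K = P̄·Hᵀ·S⁻¹ = [-398729/1016278; 105557/508139]
step 2: x' = x̄ + K·y = [773440/508139, 69885/508139]
step 2: P' = (I − K·H)·P̄ = [1365945/1016278 967216/508139; 967216/508139 2145546/508139]

step 0: x' = [0, 2], P' = [73/45 38/15; 38/15 28/5]
step 1: x' = [1887/3853, -4247/3853], P' = [5179/3853 7325/3853; 7325/3853 16245/3853]
step 2: x' = [773440/508139, 69885/508139], P' = [1365945/1016278 967216/508139; 967216/508139 2145546/508139]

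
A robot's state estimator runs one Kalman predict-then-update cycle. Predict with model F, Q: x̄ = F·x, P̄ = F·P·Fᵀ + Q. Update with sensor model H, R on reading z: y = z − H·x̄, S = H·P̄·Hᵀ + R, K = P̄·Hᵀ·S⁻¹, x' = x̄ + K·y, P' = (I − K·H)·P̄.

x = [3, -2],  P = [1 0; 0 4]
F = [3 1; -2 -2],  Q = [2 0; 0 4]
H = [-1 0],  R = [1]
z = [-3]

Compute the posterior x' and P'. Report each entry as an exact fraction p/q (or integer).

x̄ = F·x = [7, -2]
P̄ = F·P·Fᵀ + Q = [15 -14; -14 24]
y = z − H·x̄ = [4]
S = H·P̄·Hᵀ + R = [16]
K = P̄·Hᵀ·S⁻¹ = [-15/16; 7/8]
x' = x̄ + K·y = [13/4, 3/2]
P' = (I − K·H)·P̄ = [15/16 -7/8; -7/8 47/4]

x' = [13/4, 3/2]
P' = [15/16 -7/8; -7/8 47/4]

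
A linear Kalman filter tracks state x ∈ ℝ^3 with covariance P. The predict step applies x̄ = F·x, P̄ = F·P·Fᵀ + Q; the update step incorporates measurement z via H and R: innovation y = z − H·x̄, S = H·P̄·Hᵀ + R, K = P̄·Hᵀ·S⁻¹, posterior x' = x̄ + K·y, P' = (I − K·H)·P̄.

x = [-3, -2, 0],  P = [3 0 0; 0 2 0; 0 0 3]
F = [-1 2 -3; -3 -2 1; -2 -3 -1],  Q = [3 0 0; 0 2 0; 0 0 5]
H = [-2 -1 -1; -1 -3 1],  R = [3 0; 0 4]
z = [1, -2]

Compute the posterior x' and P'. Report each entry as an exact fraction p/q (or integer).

x' = [-2429/453, 4629/1057, 17356/3171]
P' = [71767/5436 -8897/906 -83615/5436; -8897/906 8178/1057 74521/6342; -83615/5436 74521/6342 749893/38052]

x̄ = F·x = [-1, 13, 12]
P̄ = F·P·Fᵀ + Q = [41 -8 3; -8 40 27; 3 27 38]
y = z − H·x̄ = [24, 24]
S = H·P̄·Hᵀ + R = [279 159; 159 227]
K = P̄·Hᵀ·S⁻¹ = [-2179/5436 397/1812; 323/6342 -867/2114; -8803/38052 -515/12684]
x' = x̄ + K·y = [-2429/453, 4629/1057, 17356/3171]
P' = (I − K·H)·P̄ = [71767/5436 -8897/906 -83615/5436; -8897/906 8178/1057 74521/6342; -83615/5436 74521/6342 749893/38052]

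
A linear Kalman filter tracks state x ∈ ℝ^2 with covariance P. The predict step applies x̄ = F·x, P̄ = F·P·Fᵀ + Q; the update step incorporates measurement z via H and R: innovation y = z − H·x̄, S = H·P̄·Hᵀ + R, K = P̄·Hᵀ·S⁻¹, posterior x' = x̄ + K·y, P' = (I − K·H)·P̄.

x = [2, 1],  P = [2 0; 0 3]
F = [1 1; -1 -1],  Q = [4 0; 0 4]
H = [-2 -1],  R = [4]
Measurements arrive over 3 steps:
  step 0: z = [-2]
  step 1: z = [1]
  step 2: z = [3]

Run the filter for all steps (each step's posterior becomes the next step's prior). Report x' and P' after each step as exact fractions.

step 0: x̄ = F·x = [3, -3]
step 0: P̄ = F·P·Fᵀ + Q = [9 -5; -5 9]
step 0: y = z − H·x̄ = [1]
step 0: S = H·P̄·Hᵀ + R = [29]
step 0: K = P̄·Hᵀ·S⁻¹ = [-13/29; 1/29]
step 0: x' = x̄ + K·y = [74/29, -86/29]
step 0: P' = (I − K·H)·P̄ = [92/29 -132/29; -132/29 260/29]
step 1: x̄ = F·x = [-12/29, 12/29]
step 1: P̄ = F·P·Fᵀ + Q = [204/29 -88/29; -88/29 204/29]
step 1: y = z − H·x̄ = [17/29]
step 1: S = H·P̄·Hᵀ + R = [784/29]
step 1: K = P̄·Hᵀ·S⁻¹ = [-20/49; -1/28]
step 1: x' = x̄ + K·y = [-32/49, 11/28]
step 1: P' = (I − K·H)·P̄ = [124/49 -24/7; -24/7 7]
step 2: x̄ = F·x = [-51/196, 51/196]
step 2: P̄ = F·P·Fᵀ + Q = [327/49 -131/49; -131/49 327/49]
step 2: y = z − H·x̄ = [537/196]
step 2: S = H·P̄·Hᵀ + R = [1307/49]
step 2: K = P̄·Hᵀ·S⁻¹ = [-523/1307; -65/1307]
step 2: x' = x̄ + K·y = [-1773/1307, 162/1307]
step 2: P' = (I − K·H)·P̄ = [3140/1307 -4188/1307; -4188/1307 8636/1307]

step 0: x' = [74/29, -86/29], P' = [92/29 -132/29; -132/29 260/29]
step 1: x' = [-32/49, 11/28], P' = [124/49 -24/7; -24/7 7]
step 2: x' = [-1773/1307, 162/1307], P' = [3140/1307 -4188/1307; -4188/1307 8636/1307]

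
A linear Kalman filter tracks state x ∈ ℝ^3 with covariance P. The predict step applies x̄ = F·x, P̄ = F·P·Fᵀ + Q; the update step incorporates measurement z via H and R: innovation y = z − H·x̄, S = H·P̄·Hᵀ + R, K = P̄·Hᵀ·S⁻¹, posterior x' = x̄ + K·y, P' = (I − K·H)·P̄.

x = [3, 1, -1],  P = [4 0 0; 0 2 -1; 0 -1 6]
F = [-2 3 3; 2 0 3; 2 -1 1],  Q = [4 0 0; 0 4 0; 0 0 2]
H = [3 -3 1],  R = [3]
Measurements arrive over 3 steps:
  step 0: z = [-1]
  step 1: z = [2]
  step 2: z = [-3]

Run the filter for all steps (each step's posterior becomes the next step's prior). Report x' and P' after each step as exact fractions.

step 0: x' = [-688/595, -53/85, 58/119], P' = [26869/595 4299/85 2013/119; 4299/85 4918/85 363/17; 2013/119 363/17 1527/119]
step 1: x' = [47695/65357, -12484/65357, -45305/65357], P' = [25062299/65357 28569501/65357 10567095/65357; 28569501/65357 65276383/130714 12180531/65357; 10567095/65357 12180531/65357 4820613/65357]
step 2: x' = [-112802447/8676847, -116209075/8676847, -36889509/8676847], P' = [41153030411/17353694 23607169401/8676847 18112942023/17353694; 23607169401/8676847 54187142777/17353694 10408202475/8676847; 18112942023/17353694 10408202475/8676847 8068790175/17353694]

step 0: x̄ = F·x = [-6, 3, 4]
step 0: P̄ = F·P·Fᵀ + Q = [74 29 -4; 29 74 37; -4 37 28]
step 0: y = z − H·x̄ = [22]
step 0: S = H·P̄·Hᵀ + R = [595]
step 0: K = P̄·Hᵀ·S⁻¹ = [131/595; -14/85; -19/119]
step 0: x' = x̄ + K·y = [-688/595, -53/85, 58/119]
step 0: P' = (I − K·H)·P̄ = [26869/595 4299/85 2013/119; 4299/85 4918/85 363/17; 2013/119 363/17 1527/119]
step 1: x̄ = F·x = [1133/595, -506/595, -143/119]
step 1: P̄ = F·P·Fᵀ + Q = [235199/595 256142/595 18631/119; 256142/595 299351/595 22520/119; 18631/119 22520/119 9041/119]
step 1: y = z − H·x̄ = [-3012/595]
step 1: S = H·P̄·Hᵀ + R = [130714/595]
step 1: K = P̄·Hᵀ·S⁻¹ = [15163/65357; -17027/130714; -6565/65357]
step 1: x' = x̄ + K·y = [47695/65357, -12484/65357, -45305/65357]
step 1: P' = (I − K·H)·P̄ = [25062299/65357 28569501/65357 10567095/65357; 28569501/65357 65276383/130714 12180531/65357; 10567095/65357 12180531/65357 4820613/65357]
step 2: x̄ = F·x = [-268757/65357, -40525/65357, 62569/65357]
step 2: P̄ = F·P·Fᵀ + Q = [374500541/130714 224178106/65357 174244913/130714; 224178106/65357 270701281/65357 105567200/65357; 174244913/130714 105567200/65357 82936057/130714]
step 2: y = z − H·x̄ = [426056/65357]
step 2: S = H·P̄·Hᵀ + R = [17353694/65357]
step 2: K = P̄·Hᵀ·S⁻¹ = [-11830525/8676847; -34002325/17353694; -6933101/8676847]
step 2: x' = x̄ + K·y = [-112802447/8676847, -116209075/8676847, -36889509/8676847]
step 2: P' = (I − K·H)·P̄ = [41153030411/17353694 23607169401/8676847 18112942023/17353694; 23607169401/8676847 54187142777/17353694 10408202475/8676847; 18112942023/17353694 10408202475/8676847 8068790175/17353694]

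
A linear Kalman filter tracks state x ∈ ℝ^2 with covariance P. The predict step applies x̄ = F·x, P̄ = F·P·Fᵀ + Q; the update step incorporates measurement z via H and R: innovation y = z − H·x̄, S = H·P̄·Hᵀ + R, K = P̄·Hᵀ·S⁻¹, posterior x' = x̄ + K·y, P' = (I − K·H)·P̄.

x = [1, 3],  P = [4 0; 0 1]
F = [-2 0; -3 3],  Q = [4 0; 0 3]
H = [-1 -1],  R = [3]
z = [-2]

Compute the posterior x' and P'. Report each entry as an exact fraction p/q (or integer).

x̄ = F·x = [-2, 6]
P̄ = F·P·Fᵀ + Q = [20 24; 24 48]
y = z − H·x̄ = [2]
S = H·P̄·Hᵀ + R = [119]
K = P̄·Hᵀ·S⁻¹ = [-44/119; -72/119]
x' = x̄ + K·y = [-326/119, 570/119]
P' = (I − K·H)·P̄ = [444/119 -312/119; -312/119 528/119]

x' = [-326/119, 570/119]
P' = [444/119 -312/119; -312/119 528/119]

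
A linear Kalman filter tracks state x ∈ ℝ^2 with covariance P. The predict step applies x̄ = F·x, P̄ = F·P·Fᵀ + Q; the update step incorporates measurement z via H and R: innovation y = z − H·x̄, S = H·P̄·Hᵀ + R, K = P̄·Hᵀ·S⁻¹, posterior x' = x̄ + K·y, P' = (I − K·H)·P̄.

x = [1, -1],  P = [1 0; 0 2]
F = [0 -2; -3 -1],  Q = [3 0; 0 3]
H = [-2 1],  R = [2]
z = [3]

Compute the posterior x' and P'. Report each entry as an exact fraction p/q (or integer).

x' = [-37/22, -17/22]
P' = [40/11 71/11; 71/11 145/11]

x̄ = F·x = [2, -2]
P̄ = F·P·Fᵀ + Q = [11 4; 4 14]
y = z − H·x̄ = [9]
S = H·P̄·Hᵀ + R = [44]
K = P̄·Hᵀ·S⁻¹ = [-9/22; 3/22]
x' = x̄ + K·y = [-37/22, -17/22]
P' = (I − K·H)·P̄ = [40/11 71/11; 71/11 145/11]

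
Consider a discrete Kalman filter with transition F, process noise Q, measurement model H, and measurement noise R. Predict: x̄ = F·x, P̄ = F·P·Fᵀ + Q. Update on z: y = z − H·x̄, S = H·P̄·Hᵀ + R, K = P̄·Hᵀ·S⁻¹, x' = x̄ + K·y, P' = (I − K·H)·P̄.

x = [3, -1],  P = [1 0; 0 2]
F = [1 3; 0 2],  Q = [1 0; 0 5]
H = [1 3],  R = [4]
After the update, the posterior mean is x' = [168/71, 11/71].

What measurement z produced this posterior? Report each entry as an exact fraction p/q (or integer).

z = [3]

x̄ = F·x = [0, -2]
P̄ = F·P·Fᵀ + Q = [20 12; 12 13]
S = H·P̄·Hᵀ + R = [213]
K = P̄·Hᵀ·S⁻¹ = [56/213; 17/71]
x' − x̄ = [168/71, 153/71] = K·y
y = (KᵀK)⁻¹·Kᵀ·(x' − x̄) = [9]
z = y + H·x̄ = [9] + [-6] = [3]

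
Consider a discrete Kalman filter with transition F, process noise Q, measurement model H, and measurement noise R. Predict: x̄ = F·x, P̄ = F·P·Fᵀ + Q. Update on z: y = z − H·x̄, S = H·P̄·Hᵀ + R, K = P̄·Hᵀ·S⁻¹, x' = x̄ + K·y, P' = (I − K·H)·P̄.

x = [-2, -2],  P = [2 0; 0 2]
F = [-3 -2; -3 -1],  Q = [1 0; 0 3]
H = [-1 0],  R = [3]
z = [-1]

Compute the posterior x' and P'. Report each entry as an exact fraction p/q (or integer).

x' = [19/10, 7/5]
P' = [27/10 11/5; 11/5 103/15]

x̄ = F·x = [10, 8]
P̄ = F·P·Fᵀ + Q = [27 22; 22 23]
y = z − H·x̄ = [9]
S = H·P̄·Hᵀ + R = [30]
K = P̄·Hᵀ·S⁻¹ = [-9/10; -11/15]
x' = x̄ + K·y = [19/10, 7/5]
P' = (I − K·H)·P̄ = [27/10 11/5; 11/5 103/15]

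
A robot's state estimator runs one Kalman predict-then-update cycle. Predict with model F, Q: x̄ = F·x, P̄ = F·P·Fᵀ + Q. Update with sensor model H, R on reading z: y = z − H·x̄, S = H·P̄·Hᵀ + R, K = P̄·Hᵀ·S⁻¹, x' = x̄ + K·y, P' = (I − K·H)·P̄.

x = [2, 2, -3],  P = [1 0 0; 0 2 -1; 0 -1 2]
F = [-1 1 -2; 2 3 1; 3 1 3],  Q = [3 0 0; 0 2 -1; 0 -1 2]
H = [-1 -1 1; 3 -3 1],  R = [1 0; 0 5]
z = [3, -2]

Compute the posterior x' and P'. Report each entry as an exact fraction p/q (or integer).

x̄ = F·x = [6, 7, -1]
P̄ = F·P·Fᵀ + Q = [18 5 -14; 5 20 7; -14 7 25]
y = z − H·x̄ = [17, 2]
S = H·P̄·Hᵀ + R = [88 -25; -25 156]
K = P̄·Hᵀ·S⁻¹ = [-5147/13103 1275/13103; -3758/13103 -3794/13103; 4042/13103 -2544/13103]
x' = x̄ + K·y = [-6331/13103, 20247/13103, 50523/13103]
P' = (I − K·H)·P̄ = [13540/13103 21319/13103 29712/13103; 21319/13103 50244/13103 67805/13103; 29712/13103 67805/13103 101559/13103]

x' = [-6331/13103, 20247/13103, 50523/13103]
P' = [13540/13103 21319/13103 29712/13103; 21319/13103 50244/13103 67805/13103; 29712/13103 67805/13103 101559/13103]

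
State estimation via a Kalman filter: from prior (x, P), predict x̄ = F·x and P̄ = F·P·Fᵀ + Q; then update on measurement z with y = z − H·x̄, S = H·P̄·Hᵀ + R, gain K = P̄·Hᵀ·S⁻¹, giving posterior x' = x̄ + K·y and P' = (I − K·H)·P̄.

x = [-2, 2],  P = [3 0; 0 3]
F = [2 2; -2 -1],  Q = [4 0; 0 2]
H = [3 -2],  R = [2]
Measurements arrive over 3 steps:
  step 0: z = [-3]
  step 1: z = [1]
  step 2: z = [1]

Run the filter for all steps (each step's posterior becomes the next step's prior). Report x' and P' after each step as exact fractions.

step 0: x̄ = F·x = [0, 2]
step 0: P̄ = F·P·Fᵀ + Q = [28 -18; -18 17]
step 0: y = z − H·x̄ = [1]
step 0: S = H·P̄·Hᵀ + R = [538]
step 0: K = P̄·Hᵀ·S⁻¹ = [60/269; -44/269]
step 0: x' = x̄ + K·y = [60/269, 494/269]
step 0: P' = (I − K·H)·P̄ = [332/269 438/269; 438/269 701/269]
step 1: x̄ = F·x = [1108/269, -614/269]
step 1: P̄ = F·P·Fᵀ + Q = [8712/269 -5358/269; -5358/269 4319/269]
step 1: y = z − H·x̄ = [-4283/269]
step 1: S = H·P̄·Hᵀ + R = [160518/269]
step 1: K = P̄·Hᵀ·S⁻¹ = [6142/26753; -12356/80259]
step 1: x' = x̄ + K·y = [12402/26753, 13538/80259]
step 1: P' = (I − K·H)·P̄ = [25008/26753 31370/26753; 31370/26753 153521/80259]
step 2: x̄ = F·x = [101488/80259, -87950/80259]
step 2: P̄ = F·P·Fᵀ + Q = [1988096/80259 -1171798/80259; -1171798/80259 990575/80259]
step 2: y = z − H·x̄ = [-400105/80259]
step 2: S = H·P̄·Hᵀ + R = [36077258/80259]
step 2: K = P̄·Hᵀ·S⁻¹ = [4153942/18038629; -2748272/18038629]
step 2: x' = x̄ + K·y = [2101838/18038629, -6066610/18038629]
step 2: P' = (I − K·H)·P̄ = [16846184/18038629 21115334/18038629; 21115334/18038629 34421273/18038629]

step 0: x' = [60/269, 494/269], P' = [332/269 438/269; 438/269 701/269]
step 1: x' = [12402/26753, 13538/80259], P' = [25008/26753 31370/26753; 31370/26753 153521/80259]
step 2: x' = [2101838/18038629, -6066610/18038629], P' = [16846184/18038629 21115334/18038629; 21115334/18038629 34421273/18038629]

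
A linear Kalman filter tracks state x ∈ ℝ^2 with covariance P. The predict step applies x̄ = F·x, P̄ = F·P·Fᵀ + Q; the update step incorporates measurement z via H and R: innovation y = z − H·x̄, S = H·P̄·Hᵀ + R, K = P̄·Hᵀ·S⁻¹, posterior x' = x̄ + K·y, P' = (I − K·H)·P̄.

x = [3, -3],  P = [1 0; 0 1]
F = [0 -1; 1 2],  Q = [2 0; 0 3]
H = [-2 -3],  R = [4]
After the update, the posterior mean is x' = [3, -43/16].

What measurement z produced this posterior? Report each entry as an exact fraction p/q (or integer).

z = [2]

x̄ = F·x = [3, -3]
P̄ = F·P·Fᵀ + Q = [3 -2; -2 8]
S = H·P̄·Hᵀ + R = [64]
K = P̄·Hᵀ·S⁻¹ = [0; -5/16]
x' − x̄ = [0, 5/16] = K·y
y = (KᵀK)⁻¹·Kᵀ·(x' − x̄) = [-1]
z = y + H·x̄ = [-1] + [3] = [2]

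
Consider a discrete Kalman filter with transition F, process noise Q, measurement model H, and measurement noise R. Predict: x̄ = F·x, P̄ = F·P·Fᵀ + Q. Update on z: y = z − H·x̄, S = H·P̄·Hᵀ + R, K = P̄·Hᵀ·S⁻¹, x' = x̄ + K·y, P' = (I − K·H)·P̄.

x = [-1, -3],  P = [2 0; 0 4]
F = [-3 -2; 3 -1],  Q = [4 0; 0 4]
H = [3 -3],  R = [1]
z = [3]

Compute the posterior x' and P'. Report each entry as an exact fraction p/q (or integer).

x' = [3357/757, 2592/757]
P' = [8030/757 7982/757; 7982/757 8018/757]

x̄ = F·x = [9, 0]
P̄ = F·P·Fᵀ + Q = [38 -10; -10 26]
y = z − H·x̄ = [-24]
S = H·P̄·Hᵀ + R = [757]
K = P̄·Hᵀ·S⁻¹ = [144/757; -108/757]
x' = x̄ + K·y = [3357/757, 2592/757]
P' = (I − K·H)·P̄ = [8030/757 7982/757; 7982/757 8018/757]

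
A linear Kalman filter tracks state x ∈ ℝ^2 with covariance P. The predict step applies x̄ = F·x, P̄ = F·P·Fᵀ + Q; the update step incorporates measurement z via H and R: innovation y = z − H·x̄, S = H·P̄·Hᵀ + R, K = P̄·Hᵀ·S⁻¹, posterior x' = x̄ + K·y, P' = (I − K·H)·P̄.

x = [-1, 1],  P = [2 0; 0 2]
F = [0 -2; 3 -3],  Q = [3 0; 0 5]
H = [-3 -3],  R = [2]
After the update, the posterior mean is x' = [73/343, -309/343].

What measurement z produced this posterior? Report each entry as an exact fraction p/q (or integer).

z = [2]

x̄ = F·x = [-2, -6]
P̄ = F·P·Fᵀ + Q = [11 12; 12 41]
S = H·P̄·Hᵀ + R = [686]
K = P̄·Hᵀ·S⁻¹ = [-69/686; -159/686]
x' − x̄ = [759/343, 1749/343] = K·y
y = (KᵀK)⁻¹·Kᵀ·(x' − x̄) = [-22]
z = y + H·x̄ = [-22] + [24] = [2]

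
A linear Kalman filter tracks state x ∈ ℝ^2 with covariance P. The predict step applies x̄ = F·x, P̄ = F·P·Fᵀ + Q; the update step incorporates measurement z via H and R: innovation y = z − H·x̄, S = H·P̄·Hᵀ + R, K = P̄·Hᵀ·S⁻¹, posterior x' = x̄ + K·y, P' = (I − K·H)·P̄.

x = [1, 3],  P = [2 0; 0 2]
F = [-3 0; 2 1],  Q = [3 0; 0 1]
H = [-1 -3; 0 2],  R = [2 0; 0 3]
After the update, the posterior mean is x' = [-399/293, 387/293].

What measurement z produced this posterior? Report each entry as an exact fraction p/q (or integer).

x̄ = F·x = [-3, 5]
P̄ = F·P·Fᵀ + Q = [21 -12; -12 11]
S = H·P̄·Hᵀ + R = [50 -42; -42 47]
K = P̄·Hᵀ·S⁻¹ = [-303/586 -285/293; -63/586 109/293]
x' − x̄ = [480/293, -1078/293] = K·y
y = (KᵀK)⁻¹·Kᵀ·(x' − x̄) = [10, -7]
z = y + H·x̄ = [10, -7] + [-12, 10] = [-2, 3]

z = [-2, 3]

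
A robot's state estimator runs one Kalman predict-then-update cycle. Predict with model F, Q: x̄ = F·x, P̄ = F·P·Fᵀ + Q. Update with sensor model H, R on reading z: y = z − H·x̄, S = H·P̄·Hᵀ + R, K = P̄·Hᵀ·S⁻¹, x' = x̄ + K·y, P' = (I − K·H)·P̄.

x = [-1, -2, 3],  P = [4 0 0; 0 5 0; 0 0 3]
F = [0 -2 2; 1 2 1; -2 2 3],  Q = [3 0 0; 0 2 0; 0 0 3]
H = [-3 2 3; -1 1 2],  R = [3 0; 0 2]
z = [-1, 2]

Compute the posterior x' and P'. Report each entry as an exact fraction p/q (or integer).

x̄ = F·x = [10, -2, 7]
P̄ = F·P·Fᵀ + Q = [35 -14 -2; -14 29 21; -2 21 66]
y = z − H·x̄ = [12, 0]
S = H·P̄·Hᵀ + R = [1484 794; 794 450]
K = P̄·Hᵀ·S⁻¹ = [-5117/9341 15857/18682; 1465/9341 -1641/18682; -6185/18682 8674/9341]
x' = x̄ + K·y = [32006/9341, -1102/9341, 28277/9341]
P' = (I − K·H)·P̄ = [71765/18682 58749/18682 22365/18682; 58749/18682 203673/18682 -74103/18682; 22365/18682 -74103/18682 32791/9341]

x' = [32006/9341, -1102/9341, 28277/9341]
P' = [71765/18682 58749/18682 22365/18682; 58749/18682 203673/18682 -74103/18682; 22365/18682 -74103/18682 32791/9341]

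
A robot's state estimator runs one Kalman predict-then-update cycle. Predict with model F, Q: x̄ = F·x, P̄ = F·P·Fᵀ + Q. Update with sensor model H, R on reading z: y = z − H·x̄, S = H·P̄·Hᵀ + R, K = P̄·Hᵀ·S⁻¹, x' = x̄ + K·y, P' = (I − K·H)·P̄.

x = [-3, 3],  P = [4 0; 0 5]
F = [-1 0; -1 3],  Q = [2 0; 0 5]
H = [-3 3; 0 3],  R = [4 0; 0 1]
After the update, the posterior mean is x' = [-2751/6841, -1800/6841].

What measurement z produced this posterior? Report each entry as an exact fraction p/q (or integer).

x̄ = F·x = [3, 12]
P̄ = F·P·Fᵀ + Q = [6 4; 4 54]
S = H·P̄·Hᵀ + R = [472 450; 450 487]
K = P̄·Hᵀ·S⁻¹ = [-4161/13682 2091/6841; 75/13682 2241/6841]
x' − x̄ = [-23274/6841, -83892/6841] = K·y
y = (KᵀK)⁻¹·Kᵀ·(x' − x̄) = [-26, -37]
z = y + H·x̄ = [-26, -37] + [27, 36] = [1, -1]

z = [1, -1]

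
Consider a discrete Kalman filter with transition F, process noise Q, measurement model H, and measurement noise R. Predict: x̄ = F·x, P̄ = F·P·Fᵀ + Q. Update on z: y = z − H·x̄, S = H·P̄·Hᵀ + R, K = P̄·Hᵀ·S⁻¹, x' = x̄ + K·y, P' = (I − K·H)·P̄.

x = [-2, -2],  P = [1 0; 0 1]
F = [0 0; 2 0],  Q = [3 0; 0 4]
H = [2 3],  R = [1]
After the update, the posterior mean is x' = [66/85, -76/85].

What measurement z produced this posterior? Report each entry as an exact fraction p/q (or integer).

z = [-1]

x̄ = F·x = [0, -4]
P̄ = F·P·Fᵀ + Q = [3 0; 0 8]
S = H·P̄·Hᵀ + R = [85]
K = P̄·Hᵀ·S⁻¹ = [6/85; 24/85]
x' − x̄ = [66/85, 264/85] = K·y
y = (KᵀK)⁻¹·Kᵀ·(x' − x̄) = [11]
z = y + H·x̄ = [11] + [-12] = [-1]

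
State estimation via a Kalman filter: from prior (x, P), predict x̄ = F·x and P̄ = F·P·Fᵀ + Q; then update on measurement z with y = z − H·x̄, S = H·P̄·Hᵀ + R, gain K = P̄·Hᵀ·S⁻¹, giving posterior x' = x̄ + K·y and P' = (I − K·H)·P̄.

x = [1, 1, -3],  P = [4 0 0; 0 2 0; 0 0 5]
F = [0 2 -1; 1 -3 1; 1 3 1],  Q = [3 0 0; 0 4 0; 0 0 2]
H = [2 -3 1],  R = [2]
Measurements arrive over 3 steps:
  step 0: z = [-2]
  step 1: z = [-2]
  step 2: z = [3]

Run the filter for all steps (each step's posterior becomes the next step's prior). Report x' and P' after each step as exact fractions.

step 0: x̄ = F·x = [5, -5, 1]
step 0: P̄ = F·P·Fᵀ + Q = [16 -17 7; -17 31 -9; 7 -9 29]
step 0: y = z − H·x̄ = [-28]
step 0: S = H·P̄·Hᵀ + R = [660]
step 0: K = P̄·Hᵀ·S⁻¹ = [3/22; -34/165; 7/66]
step 0: x' = x̄ + K·y = [13/11, 127/165, -65/33]
step 0: P' = (I − K·H)·P̄ = [41/11 17/11 -28/11; 17/11 491/165 179/33; -28/11 179/33 712/33]
step 1: x̄ = F·x = [193/55, -511/165, 251/165]
step 1: P̄ = F·P·Fᵀ + Q = [813/55 -367/55 -193/55; -367/55 1514/165 -1084/165; -193/55 -1084/165 14984/165]
step 1: y = z − H·x̄ = [-3272/165]
step 1: S = H·P̄·Hᵀ + R = [56096/165]
step 1: K = P̄·Hᵀ·S⁻¹ = [3801/28048; -1957/14024; 8539/28048]
step 1: x' = x̄ + K·y = [2881/3506, -578/1753, -15833/3506]
step 1: P' = (I − K·H)·P̄ = [119739/14024 -1707/7012 -245919/14024; -1707/7012 8959/3506 55211/7012; -245919/14024 55211/7012 831643/14024]
step 2: x̄ = F·x = [13521/3506, -4742/1753, -8210/1753]
step 2: P̄ = F·P·Fᵀ + Q = [575371/14024 -127729/7012 -243979/7012; -127729/7012 49029/3506 34255/3506; -243979/7012 34255/3506 363041/3506]
step 2: y = z − H·x̄ = [-14278/1753]
step 2: S = H·P̄·Hᵀ + R = [1459571/3506]
step 2: K = P̄·Hᵀ·S⁻¹ = [714579/2919142; -240561/1459571; 16297/1459571]
step 2: x' = x̄ + K·y = [5437593/2919142, -1988908/1459571, -6968492/1459571]
step 2: P' = (I − K·H)·P̄ = [23472025/1459571 -2072120/1459571 -52445831/1459571; -2072120/1459571 3905223/1459571 15378787/1459571; -52445831/1459571 15378787/1459571 151060617/1459571]

step 0: x' = [13/11, 127/165, -65/33], P' = [41/11 17/11 -28/11; 17/11 491/165 179/33; -28/11 179/33 712/33]
step 1: x' = [2881/3506, -578/1753, -15833/3506], P' = [119739/14024 -1707/7012 -245919/14024; -1707/7012 8959/3506 55211/7012; -245919/14024 55211/7012 831643/14024]
step 2: x' = [5437593/2919142, -1988908/1459571, -6968492/1459571], P' = [23472025/1459571 -2072120/1459571 -52445831/1459571; -2072120/1459571 3905223/1459571 15378787/1459571; -52445831/1459571 15378787/1459571 151060617/1459571]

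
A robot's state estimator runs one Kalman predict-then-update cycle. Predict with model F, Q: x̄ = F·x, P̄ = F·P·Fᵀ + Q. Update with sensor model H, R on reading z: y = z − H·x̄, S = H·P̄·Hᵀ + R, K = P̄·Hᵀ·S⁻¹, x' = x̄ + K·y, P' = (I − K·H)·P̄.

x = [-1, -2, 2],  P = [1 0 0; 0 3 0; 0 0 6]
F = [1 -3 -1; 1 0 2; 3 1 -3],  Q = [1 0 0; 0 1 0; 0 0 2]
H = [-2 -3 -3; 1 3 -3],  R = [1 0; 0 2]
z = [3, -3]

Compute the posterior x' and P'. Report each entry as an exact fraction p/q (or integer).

x̄ = F·x = [3, 3, -11]
P̄ = F·P·Fᵀ + Q = [35 -11 12; -11 26 -33; 12 -33 68]
y = z − H·x̄ = [-15, -48]
S = H·P̄·Hᵀ + R = [405 443; 443 1339]
K = P̄·Hᵀ·S⁻¹ = [-82685/346046 18569/346046; -15961/346046 48181/346046; -21909/173023 -30354/173023]
x' = x̄ + K·y = [1387101/346046, -1035135/346046, -117626/173023]
P' = (I − K·H)·P̄ = [6706951/346046 -3333505/346046 -555117/173023; -3333505/346046 1685473/346046 271092/173023; -555117/173023 271092/173023 106289/173023]

x' = [1387101/346046, -1035135/346046, -117626/173023]
P' = [6706951/346046 -3333505/346046 -555117/173023; -3333505/346046 1685473/346046 271092/173023; -555117/173023 271092/173023 106289/173023]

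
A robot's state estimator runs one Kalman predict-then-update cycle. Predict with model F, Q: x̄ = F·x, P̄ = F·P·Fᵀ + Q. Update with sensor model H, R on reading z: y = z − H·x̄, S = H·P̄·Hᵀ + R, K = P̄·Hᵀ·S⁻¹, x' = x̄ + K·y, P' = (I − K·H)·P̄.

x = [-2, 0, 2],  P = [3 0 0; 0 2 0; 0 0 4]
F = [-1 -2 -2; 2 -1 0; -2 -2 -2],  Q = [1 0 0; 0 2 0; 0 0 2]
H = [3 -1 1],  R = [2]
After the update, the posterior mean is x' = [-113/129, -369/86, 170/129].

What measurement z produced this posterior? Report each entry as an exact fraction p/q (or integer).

x̄ = F·x = [-2, -4, 0]
P̄ = F·P·Fᵀ + Q = [28 -2 30; -2 16 -8; 30 -8 38]
S = H·P̄·Hᵀ + R = [516]
K = P̄·Hᵀ·S⁻¹ = [29/129; -5/86; 34/129]
x' − x̄ = [145/129, -25/86, 170/129] = K·y
y = (KᵀK)⁻¹·Kᵀ·(x' − x̄) = [5]
z = y + H·x̄ = [5] + [-2] = [3]

z = [3]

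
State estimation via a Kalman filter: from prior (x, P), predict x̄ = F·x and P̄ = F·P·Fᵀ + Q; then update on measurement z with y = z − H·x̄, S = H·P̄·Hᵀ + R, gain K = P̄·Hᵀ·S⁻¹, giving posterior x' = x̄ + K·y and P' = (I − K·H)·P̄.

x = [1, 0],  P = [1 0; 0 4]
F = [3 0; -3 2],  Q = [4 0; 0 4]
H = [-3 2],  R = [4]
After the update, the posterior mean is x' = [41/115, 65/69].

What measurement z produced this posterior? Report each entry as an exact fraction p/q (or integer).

z = [1]

x̄ = F·x = [3, -3]
P̄ = F·P·Fᵀ + Q = [13 -9; -9 29]
S = H·P̄·Hᵀ + R = [345]
K = P̄·Hᵀ·S⁻¹ = [-19/115; 17/69]
x' − x̄ = [-304/115, 272/69] = K·y
y = (KᵀK)⁻¹·Kᵀ·(x' − x̄) = [16]
z = y + H·x̄ = [16] + [-15] = [1]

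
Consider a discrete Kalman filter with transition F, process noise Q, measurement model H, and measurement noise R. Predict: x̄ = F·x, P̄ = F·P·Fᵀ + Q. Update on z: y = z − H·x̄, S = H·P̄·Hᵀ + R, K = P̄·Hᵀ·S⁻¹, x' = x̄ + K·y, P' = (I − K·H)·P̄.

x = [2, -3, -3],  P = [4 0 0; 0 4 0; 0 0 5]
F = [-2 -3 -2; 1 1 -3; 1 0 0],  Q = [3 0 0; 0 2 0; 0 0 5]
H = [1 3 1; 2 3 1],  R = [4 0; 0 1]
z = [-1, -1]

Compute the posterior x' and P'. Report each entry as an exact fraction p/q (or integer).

x' = [10067/43431, -49865/43431, 89657/43431]
P' = [195880/43431 -104245/43431 -39221/43431; -104245/43431 93265/43431 -81442/43431; -39221/43431 -81442/43431 316351/43431]

x̄ = F·x = [11, 8, 2]
P̄ = F·P·Fᵀ + Q = [75 10 -8; 10 55 4; -8 4 9]
y = z − H·x̄ = [-38, -49]
S = H·P̄·Hᵀ + R = [651 744; 744 917]
K = P̄·Hᵀ·S⁻¹ = [-39019/43431 428/467; 23527/43431 -109/467; 8201/43431 -69/467]
x' = x̄ + K·y = [10067/43431, -49865/43431, 89657/43431]
P' = (I − K·H)·P̄ = [195880/43431 -104245/43431 -39221/43431; -104245/43431 93265/43431 -81442/43431; -39221/43431 -81442/43431 316351/43431]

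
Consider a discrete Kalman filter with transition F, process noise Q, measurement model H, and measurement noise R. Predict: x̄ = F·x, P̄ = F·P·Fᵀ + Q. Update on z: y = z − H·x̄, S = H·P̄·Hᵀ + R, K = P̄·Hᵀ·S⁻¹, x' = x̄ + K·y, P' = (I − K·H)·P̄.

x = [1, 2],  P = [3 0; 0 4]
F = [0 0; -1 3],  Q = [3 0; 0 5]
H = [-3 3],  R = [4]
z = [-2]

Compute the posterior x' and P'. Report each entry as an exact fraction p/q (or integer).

x' = [153/427, -109/427]
P' = [1200/427 1188/427; 1188/427 1364/427]

x̄ = F·x = [0, 5]
P̄ = F·P·Fᵀ + Q = [3 0; 0 44]
y = z − H·x̄ = [-17]
S = H·P̄·Hᵀ + R = [427]
K = P̄·Hᵀ·S⁻¹ = [-9/427; 132/427]
x' = x̄ + K·y = [153/427, -109/427]
P' = (I − K·H)·P̄ = [1200/427 1188/427; 1188/427 1364/427]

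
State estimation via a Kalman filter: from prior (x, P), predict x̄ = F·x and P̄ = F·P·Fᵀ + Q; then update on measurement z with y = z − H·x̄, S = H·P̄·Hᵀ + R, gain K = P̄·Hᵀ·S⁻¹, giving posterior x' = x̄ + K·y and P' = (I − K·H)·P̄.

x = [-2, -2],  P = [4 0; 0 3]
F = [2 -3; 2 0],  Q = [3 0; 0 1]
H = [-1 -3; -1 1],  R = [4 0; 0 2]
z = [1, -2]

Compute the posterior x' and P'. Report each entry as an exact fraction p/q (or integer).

x' = [2196/1523, -3989/4569]
P' = [1990/1523 -154/1523; -154/1523 1646/4569]

x̄ = F·x = [2, -4]
P̄ = F·P·Fᵀ + Q = [46 16; 16 17]
y = z − H·x̄ = [-9, 4]
S = H·P̄·Hᵀ + R = [299 27; 27 33]
K = P̄·Hᵀ·S⁻¹ = [-382/1523 -1072/1523; -373/1523 1054/4569]
x' = x̄ + K·y = [2196/1523, -3989/4569]
P' = (I − K·H)·P̄ = [1990/1523 -154/1523; -154/1523 1646/4569]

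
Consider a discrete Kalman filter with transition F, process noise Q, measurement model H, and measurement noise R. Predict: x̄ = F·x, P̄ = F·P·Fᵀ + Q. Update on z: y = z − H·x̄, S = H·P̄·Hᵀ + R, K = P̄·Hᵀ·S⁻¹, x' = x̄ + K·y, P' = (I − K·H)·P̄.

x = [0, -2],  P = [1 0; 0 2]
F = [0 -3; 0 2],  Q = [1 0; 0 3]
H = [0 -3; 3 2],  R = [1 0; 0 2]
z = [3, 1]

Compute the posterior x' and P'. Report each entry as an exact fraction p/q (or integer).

x' = [2973/2768, -5629/5536]
P' = [367/1384 -207/2768; -207/2768 607/5536]

x̄ = F·x = [6, -4]
P̄ = F·P·Fᵀ + Q = [19 -12; -12 11]
y = z − H·x̄ = [-9, -9]
S = H·P̄·Hᵀ + R = [100 42; 42 73]
K = P̄·Hᵀ·S⁻¹ = [621/2768 447/1384; -1821/5536 -7/2768]
x' = x̄ + K·y = [2973/2768, -5629/5536]
P' = (I − K·H)·P̄ = [367/1384 -207/2768; -207/2768 607/5536]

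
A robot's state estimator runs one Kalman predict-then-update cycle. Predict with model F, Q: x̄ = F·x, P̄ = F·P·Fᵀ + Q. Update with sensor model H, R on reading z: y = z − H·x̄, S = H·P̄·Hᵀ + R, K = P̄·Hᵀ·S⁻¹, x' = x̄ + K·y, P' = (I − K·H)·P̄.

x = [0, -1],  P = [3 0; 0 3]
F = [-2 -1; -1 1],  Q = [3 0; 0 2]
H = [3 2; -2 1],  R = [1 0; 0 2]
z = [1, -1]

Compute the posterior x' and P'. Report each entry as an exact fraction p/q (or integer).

x̄ = F·x = [1, -1]
P̄ = F·P·Fᵀ + Q = [18 3; 3 8]
y = z − H·x̄ = [0, 2]
S = H·P̄·Hᵀ + R = [231 -95; -95 70]
K = P̄·Hᵀ·S⁻¹ = [213/1429 -1923/7145; 388/1429 2837/7145]
x' = x̄ + K·y = [3299/7145, -1471/7145]
P' = (I − K·H)·P̄ = [1251/7145 -1344/7145; -1344/7145 2986/7145]

x' = [3299/7145, -1471/7145]
P' = [1251/7145 -1344/7145; -1344/7145 2986/7145]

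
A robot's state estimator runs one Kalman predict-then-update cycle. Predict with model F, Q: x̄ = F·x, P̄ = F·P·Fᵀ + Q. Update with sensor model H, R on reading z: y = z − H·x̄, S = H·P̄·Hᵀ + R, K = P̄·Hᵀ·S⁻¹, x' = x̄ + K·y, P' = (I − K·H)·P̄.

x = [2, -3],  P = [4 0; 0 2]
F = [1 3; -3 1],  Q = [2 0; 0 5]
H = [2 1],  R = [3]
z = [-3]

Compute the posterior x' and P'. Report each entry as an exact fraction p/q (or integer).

x' = [7/59, -221/59]
P' = [534/59 -1005/59; -1005/59 4113/118]

x̄ = F·x = [-7, -9]
P̄ = F·P·Fᵀ + Q = [24 -6; -6 43]
y = z − H·x̄ = [20]
S = H·P̄·Hᵀ + R = [118]
K = P̄·Hᵀ·S⁻¹ = [21/59; 31/118]
x' = x̄ + K·y = [7/59, -221/59]
P' = (I − K·H)·P̄ = [534/59 -1005/59; -1005/59 4113/118]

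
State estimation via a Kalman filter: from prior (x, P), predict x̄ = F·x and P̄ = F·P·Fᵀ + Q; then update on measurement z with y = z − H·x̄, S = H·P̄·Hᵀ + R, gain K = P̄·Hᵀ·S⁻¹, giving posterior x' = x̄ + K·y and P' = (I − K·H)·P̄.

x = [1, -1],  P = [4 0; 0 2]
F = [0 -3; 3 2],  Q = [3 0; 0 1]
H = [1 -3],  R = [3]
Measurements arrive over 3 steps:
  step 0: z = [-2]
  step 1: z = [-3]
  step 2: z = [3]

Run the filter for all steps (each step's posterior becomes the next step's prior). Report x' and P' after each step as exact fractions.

step 0: x' = [463/167, 265/167], P' = [2424/167 789/167; 789/167 312/167]
step 1: x' = [-193377/117313, 54871/117313], P' = [500667/117313 156813/117313; 156813/117313 87961/117313]
step 2: x' = [-52700268/24947423, -42812384/24947423], P' = [105516777/24947423 32851980/24947423; 32851980/24947423 18453937/24947423]

step 0: x̄ = F·x = [3, 1]
step 0: P̄ = F·P·Fᵀ + Q = [21 -12; -12 45]
step 0: y = z − H·x̄ = [-2]
step 0: S = H·P̄·Hᵀ + R = [501]
step 0: K = P̄·Hᵀ·S⁻¹ = [19/167; -49/167]
step 0: x' = x̄ + K·y = [463/167, 265/167]
step 0: P' = (I − K·H)·P̄ = [2424/167 789/167; 789/167 312/167]
step 1: x̄ = F·x = [-795/167, 1919/167]
step 1: P̄ = F·P·Fᵀ + Q = [3309/167 -8973/167; -8973/167 32699/167]
step 1: y = z − H·x̄ = [6051/167]
step 1: S = H·P̄·Hᵀ + R = [351939/167]
step 1: K = P̄·Hᵀ·S⁻¹ = [10076/117313; -35690/117313]
step 1: x' = x̄ + K·y = [-193377/117313, 54871/117313]
step 1: P' = (I − K·H)·P̄ = [500667/117313 156813/117313; 156813/117313 87961/117313]
step 2: x̄ = F·x = [-164613/117313, -470389/117313]
step 2: P̄ = F·P·Fᵀ + Q = [1143588/117313 -1939083/117313; -1939083/117313 6856916/117313]
step 2: y = z − H·x̄ = [-894615/117313]
step 2: S = H·P̄·Hᵀ + R = [74842269/117313]
step 2: K = P̄·Hᵀ·S⁻¹ = [2320279/24947423; -7503277/24947423]
step 2: x' = x̄ + K·y = [-52700268/24947423, -42812384/24947423]
step 2: P' = (I − K·H)·P̄ = [105516777/24947423 32851980/24947423; 32851980/24947423 18453937/24947423]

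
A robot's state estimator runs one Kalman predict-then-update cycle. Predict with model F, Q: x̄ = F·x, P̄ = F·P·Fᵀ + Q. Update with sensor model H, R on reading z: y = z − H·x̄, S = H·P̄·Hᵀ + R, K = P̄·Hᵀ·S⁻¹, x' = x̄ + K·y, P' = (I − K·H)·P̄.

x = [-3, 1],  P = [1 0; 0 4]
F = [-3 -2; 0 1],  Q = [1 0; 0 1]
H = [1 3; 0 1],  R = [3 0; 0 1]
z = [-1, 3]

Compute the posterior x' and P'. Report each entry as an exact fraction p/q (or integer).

x' = [-443/107, 192/107]
P' = [870/107 -222/107; -222/107 81/107]

x̄ = F·x = [7, 1]
P̄ = F·P·Fᵀ + Q = [26 -8; -8 5]
y = z − H·x̄ = [-11, 2]
S = H·P̄·Hᵀ + R = [26 7; 7 6]
K = P̄·Hᵀ·S⁻¹ = [68/107 -222/107; 7/107 81/107]
x' = x̄ + K·y = [-443/107, 192/107]
P' = (I − K·H)·P̄ = [870/107 -222/107; -222/107 81/107]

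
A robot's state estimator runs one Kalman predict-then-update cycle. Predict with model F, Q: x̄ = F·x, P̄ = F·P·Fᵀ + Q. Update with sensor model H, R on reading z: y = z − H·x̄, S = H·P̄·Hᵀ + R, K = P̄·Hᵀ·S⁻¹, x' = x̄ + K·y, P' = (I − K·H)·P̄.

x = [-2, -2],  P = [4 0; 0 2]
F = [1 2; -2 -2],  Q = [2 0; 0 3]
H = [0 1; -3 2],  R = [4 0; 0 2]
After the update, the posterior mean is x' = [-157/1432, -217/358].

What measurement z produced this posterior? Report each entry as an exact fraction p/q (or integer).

z = [-1, -1]

x̄ = F·x = [-6, 8]
P̄ = F·P·Fᵀ + Q = [14 -16; -16 27]
S = H·P̄·Hᵀ + R = [31 102; 102 428]
K = P̄·Hᵀ·S⁻¹ = [175/716 -331/1432; 72/179 51/358]
x' − x̄ = [8435/1432, -3081/358] = K·y
y = (KᵀK)⁻¹·Kᵀ·(x' − x̄) = [-9, -35]
z = y + H·x̄ = [-9, -35] + [8, 34] = [-1, -1]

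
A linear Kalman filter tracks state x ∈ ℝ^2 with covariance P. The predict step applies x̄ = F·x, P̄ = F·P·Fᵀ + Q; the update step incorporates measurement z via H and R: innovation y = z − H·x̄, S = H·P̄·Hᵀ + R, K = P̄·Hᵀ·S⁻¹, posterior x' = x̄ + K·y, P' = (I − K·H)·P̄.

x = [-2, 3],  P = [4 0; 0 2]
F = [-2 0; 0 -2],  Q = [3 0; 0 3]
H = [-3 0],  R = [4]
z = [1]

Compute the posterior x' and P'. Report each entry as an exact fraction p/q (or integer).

x' = [-41/175, -6]
P' = [76/175 0; 0 11]

x̄ = F·x = [4, -6]
P̄ = F·P·Fᵀ + Q = [19 0; 0 11]
y = z − H·x̄ = [13]
S = H·P̄·Hᵀ + R = [175]
K = P̄·Hᵀ·S⁻¹ = [-57/175; 0]
x' = x̄ + K·y = [-41/175, -6]
P' = (I − K·H)·P̄ = [76/175 0; 0 11]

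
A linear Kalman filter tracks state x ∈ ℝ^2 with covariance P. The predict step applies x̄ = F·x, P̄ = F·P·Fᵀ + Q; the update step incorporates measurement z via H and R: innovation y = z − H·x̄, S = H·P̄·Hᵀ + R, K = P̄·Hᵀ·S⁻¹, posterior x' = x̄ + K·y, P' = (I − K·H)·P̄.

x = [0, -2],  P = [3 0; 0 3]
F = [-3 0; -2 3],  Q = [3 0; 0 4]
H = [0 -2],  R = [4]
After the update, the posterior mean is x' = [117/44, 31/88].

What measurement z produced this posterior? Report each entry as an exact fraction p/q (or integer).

x̄ = F·x = [0, -6]
P̄ = F·P·Fᵀ + Q = [30 18; 18 43]
S = H·P̄·Hᵀ + R = [176]
K = P̄·Hᵀ·S⁻¹ = [-9/44; -43/88]
x' − x̄ = [117/44, 559/88] = K·y
y = (KᵀK)⁻¹·Kᵀ·(x' − x̄) = [-13]
z = y + H·x̄ = [-13] + [12] = [-1]

z = [-1]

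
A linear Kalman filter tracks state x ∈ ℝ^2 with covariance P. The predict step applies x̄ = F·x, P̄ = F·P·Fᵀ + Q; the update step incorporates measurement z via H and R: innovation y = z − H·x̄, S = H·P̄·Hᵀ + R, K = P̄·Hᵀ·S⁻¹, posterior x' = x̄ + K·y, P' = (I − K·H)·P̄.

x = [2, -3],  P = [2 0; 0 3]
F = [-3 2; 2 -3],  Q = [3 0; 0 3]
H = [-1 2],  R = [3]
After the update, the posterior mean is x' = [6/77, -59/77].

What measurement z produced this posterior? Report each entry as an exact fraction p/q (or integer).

z = [-2]

x̄ = F·x = [-12, 13]
P̄ = F·P·Fᵀ + Q = [33 -30; -30 38]
S = H·P̄·Hᵀ + R = [308]
K = P̄·Hᵀ·S⁻¹ = [-93/308; 53/154]
x' − x̄ = [930/77, -1060/77] = K·y
y = (KᵀK)⁻¹·Kᵀ·(x' − x̄) = [-40]
z = y + H·x̄ = [-40] + [38] = [-2]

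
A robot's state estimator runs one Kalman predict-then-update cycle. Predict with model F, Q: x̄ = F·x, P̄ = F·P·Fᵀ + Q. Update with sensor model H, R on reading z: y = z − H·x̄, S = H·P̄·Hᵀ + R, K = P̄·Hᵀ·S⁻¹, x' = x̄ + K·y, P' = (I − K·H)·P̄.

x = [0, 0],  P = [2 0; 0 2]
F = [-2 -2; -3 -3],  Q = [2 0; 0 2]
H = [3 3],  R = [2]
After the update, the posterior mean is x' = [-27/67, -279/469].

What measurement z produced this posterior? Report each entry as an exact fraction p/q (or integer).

z = [-3]

x̄ = F·x = [0, 0]
P̄ = F·P·Fᵀ + Q = [18 24; 24 38]
S = H·P̄·Hᵀ + R = [938]
K = P̄·Hᵀ·S⁻¹ = [9/67; 93/469]
x' − x̄ = [-27/67, -279/469] = K·y
y = (KᵀK)⁻¹·Kᵀ·(x' − x̄) = [-3]
z = y + H·x̄ = [-3] + [0] = [-3]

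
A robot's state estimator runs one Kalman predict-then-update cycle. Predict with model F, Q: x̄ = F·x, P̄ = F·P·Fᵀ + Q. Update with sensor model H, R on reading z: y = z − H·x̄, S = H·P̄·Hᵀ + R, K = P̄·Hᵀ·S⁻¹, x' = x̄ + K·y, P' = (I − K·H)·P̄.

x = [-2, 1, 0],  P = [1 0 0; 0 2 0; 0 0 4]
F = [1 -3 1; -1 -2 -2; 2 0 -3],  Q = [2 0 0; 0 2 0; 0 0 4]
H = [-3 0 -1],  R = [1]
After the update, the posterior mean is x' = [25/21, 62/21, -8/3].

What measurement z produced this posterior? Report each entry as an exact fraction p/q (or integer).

x̄ = F·x = [-5, 0, -4]
P̄ = F·P·Fᵀ + Q = [25 3 -10; 3 27 22; -10 22 44]
S = H·P̄·Hᵀ + R = [210]
K = P̄·Hᵀ·S⁻¹ = [-13/42; -31/210; -1/15]
x' − x̄ = [130/21, 62/21, 4/3] = K·y
y = (KᵀK)⁻¹·Kᵀ·(x' − x̄) = [-20]
z = y + H·x̄ = [-20] + [19] = [-1]

z = [-1]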